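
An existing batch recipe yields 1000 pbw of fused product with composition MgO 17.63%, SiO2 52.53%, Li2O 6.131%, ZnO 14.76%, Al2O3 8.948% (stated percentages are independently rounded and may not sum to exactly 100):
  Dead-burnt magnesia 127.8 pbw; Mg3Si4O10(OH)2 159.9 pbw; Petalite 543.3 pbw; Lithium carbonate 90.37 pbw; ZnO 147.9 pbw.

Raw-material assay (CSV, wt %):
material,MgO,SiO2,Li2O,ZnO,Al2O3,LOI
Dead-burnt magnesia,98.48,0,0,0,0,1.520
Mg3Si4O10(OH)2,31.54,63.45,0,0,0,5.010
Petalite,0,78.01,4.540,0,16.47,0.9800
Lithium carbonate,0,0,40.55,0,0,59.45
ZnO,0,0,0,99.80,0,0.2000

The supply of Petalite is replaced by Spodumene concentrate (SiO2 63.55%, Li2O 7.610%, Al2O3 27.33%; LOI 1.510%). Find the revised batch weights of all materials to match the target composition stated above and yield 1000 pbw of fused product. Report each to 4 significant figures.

In-progress results are displayed rounded to 4 significant digits alongside each step — the working math carries exact precision from start to finish. A single rounding finalizes each reported figure. Derived quantities, which include the totals, ignition loss, glass mass, yield, the five compositions, are carried in exact precision, as written in the problem or the answer, starting from the weights on 1000 pbw of glass.
The oxide mass targets at 1000 pbw fused product:
  MgO: 17.63% × 1000 = 176.3 pbw
  SiO2: 52.53% × 1000 = 525.3 pbw
  Li2O: 6.131% × 1000 = 61.31 pbw
  ZnO: 14.76% × 1000 = 147.6 pbw
  Al2O3: 8.948% × 1000 = 89.48 pbw
Balance tally, oxide-wise, working from each reported weight, relative to the basis at hand (target by target, the sums agree modulo rounding of the values):
  MgO: 18.90·0.9848 + 500.0·0.3154 = 176.3 pbw (target 176.3 pbw)
  SiO2: 500.0·0.6345 + 327.4·0.6355 = 525.3 pbw (target 525.3 pbw)
  Li2O: 327.4·0.07610 + 89.75·0.4055 = 61.31 pbw (target 61.31 pbw)
  ZnO: 147.9·0.9980 = 147.6 pbw (target 147.6 pbw)
  Al2O3: 327.4·0.2733 = 89.48 pbw (target 89.48 pbw)
Glass-mass bookkeeping: total batch − LOI = 1000 pbw (per-oxide target masses sum to 1000 pbw; basis as stated: 1000 pbw — differing by rounding only).
Whole-batch sum: Σ batch = 1084 pbw; LOI removed, Σ of batch·LOI: 83.93 pbw; yield: glass divided by total = 92.26%.

Revised batch per 1000 pbw fused product:
  Dead-burnt magnesia: 18.90 pbw
  Mg3Si4O10(OH)2: 500.0 pbw
  Spodumene concentrate: 327.4 pbw
  Lithium carbonate: 89.75 pbw
  ZnO: 147.9 pbw
Total batch = 1084 pbw; LOI loss = 83.93 pbw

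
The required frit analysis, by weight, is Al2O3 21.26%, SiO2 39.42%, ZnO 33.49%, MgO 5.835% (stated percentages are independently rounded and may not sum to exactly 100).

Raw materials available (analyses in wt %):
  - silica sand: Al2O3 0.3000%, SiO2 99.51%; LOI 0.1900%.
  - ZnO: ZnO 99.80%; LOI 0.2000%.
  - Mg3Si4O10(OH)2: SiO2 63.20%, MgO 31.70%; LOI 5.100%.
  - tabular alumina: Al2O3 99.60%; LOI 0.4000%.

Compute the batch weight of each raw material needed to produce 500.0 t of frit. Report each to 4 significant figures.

Batch per 500.0 t frit:
  silica sand: 139.6 t
  ZnO: 167.8 t
  Mg3Si4O10(OH)2: 92.03 t
  tabular alumina: 106.3 t
Total batch = 505.7 t; LOI loss = 5.720 t; yield = 98.87%

The working math maintains full float precision through the solve. Values along the way are shown rounded to four significant digits within the worked lines. Each reported value includes exactly one rounding — derived quantities (net glass mass, LOI, yield, totals, four oxide percentages) are computed at full precision starting from the weights for 500.0 t of glass, as they appear in question or answer.
Per-oxide target masses for 500.0 t frit:
  Al2O3: 21.26% × 500.0 = 106.3 t
  SiO2: 39.42% × 500.0 = 197.1 t
  ZnO: 33.49% × 500.0 = 167.4 t
  MgO: 5.835% × 500.0 = 29.18 t
Sums-versus-targets review using the reported weights, versus the basis set out (target by target, the sums agree net of answer rounding effects):
  Al2O3: 139.6·0.003000 + 106.3·0.9960 = 106.3 t (target 106.3 t)
  SiO2: 139.6·0.9951 + 92.03·0.6320 = 197.1 t (target 197.1 t)
  ZnO: 167.8·0.9980 = 167.5 t (target 167.4 t)
  MgO: 92.03·0.3170 = 29.17 t (target 29.18 t)
Auditing the glass mass value: batch total minus LOI = 500.0 t (per-oxide target masses sum to 500.0 t; the stated basis being 500.0 t — any gap is answer rounding).
Batch grand total — Σ batch = 505.7 t; LOI loss = Σ batch·LOI = 5.720 t; yield = glass ÷ total batch = 98.87%.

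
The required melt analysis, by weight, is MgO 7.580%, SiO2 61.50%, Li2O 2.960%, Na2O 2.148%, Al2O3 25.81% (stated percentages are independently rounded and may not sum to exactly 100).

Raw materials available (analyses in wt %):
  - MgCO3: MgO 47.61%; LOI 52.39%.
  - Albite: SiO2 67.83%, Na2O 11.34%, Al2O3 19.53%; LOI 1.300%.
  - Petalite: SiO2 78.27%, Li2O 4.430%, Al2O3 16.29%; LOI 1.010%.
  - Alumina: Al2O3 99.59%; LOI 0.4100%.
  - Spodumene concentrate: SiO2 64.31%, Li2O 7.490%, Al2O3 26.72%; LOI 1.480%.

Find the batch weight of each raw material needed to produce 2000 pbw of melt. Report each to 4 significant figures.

All arithmetic keeps full precision through every step. Intermediates are displayed rounded off to 4 significant digits within the worked lines. A single rounding completes every reported figure — derived quantities are computed using the weight values at 2000 pbw of glass in full float precision (the totals, glass mass, five oxide percentages, LOI, yield), as written in either problem or answer.
The oxide mass targets at 2000 pbw melt:
  MgO: 7.580% × 2000 = 151.6 pbw
  SiO2: 61.50% × 2000 = 1230 pbw
  Li2O: 2.960% × 2000 = 59.20 pbw
  Na2O: 2.148% × 2000 = 42.96 pbw
  Al2O3: 25.81% × 2000 = 516.2 pbw
Per-oxide balance check applying the batch weights above, at the basis given (every target is met by its sum once rounding is allowed for):
  MgO: 318.4·0.4761 = 151.6 pbw (target 151.6 pbw)
  SiO2: 378.8·0.6783 + 1155·0.7827 + 107.2·0.6431 = 1230 pbw (target 1230 pbw)
  Li2O: 1155·0.04430 + 107.2·0.07490 = 59.20 pbw (target 59.20 pbw)
  Na2O: 378.8·0.1134 = 42.96 pbw (target 42.96 pbw)
  Al2O3: 378.8·0.1953 + 1155·0.1629 + 226.3·0.9959 + 107.2·0.2672 = 516.1 pbw (target 516.2 pbw)
Glass-mass bookkeeping: Σ batch − LOI loss = 2000 pbw (the targets, summed, come to 2000 pbw; the stated basis being 2000 pbw — differing by rounding only).
Whole-batch sum: Σ batch = 2186 pbw; the LOI term Σ batch·LOI equals 185.9 pbw; glass ÷ batch gives a yield of 91.49%.

Batch per 2000 pbw melt:
  MgCO3: 318.4 pbw
  Albite: 378.8 pbw
  Petalite: 1155 pbw
  Alumina: 226.3 pbw
  Spodumene concentrate: 107.2 pbw
Total batch = 2186 pbw; LOI loss = 185.9 pbw; yield = 91.49%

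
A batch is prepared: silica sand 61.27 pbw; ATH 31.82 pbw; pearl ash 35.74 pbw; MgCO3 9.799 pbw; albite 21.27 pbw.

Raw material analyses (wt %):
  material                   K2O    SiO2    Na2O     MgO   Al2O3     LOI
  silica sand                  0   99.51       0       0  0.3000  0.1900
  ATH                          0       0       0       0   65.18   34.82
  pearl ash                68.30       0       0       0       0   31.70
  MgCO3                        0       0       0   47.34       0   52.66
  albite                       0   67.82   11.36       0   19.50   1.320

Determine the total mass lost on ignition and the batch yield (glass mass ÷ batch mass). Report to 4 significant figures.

Mid-chain values appear, rounded to 4 significant figures, at each printed step; all internal work holds full precision through the solve. Every reported number is rounded once only; all derived quantities are computed using the weight values per 131.9 pbw of glass in full float precision (five oxide percentages, net glass mass, LOI, yield, the totals), as they appear in problem or answer.
Material-by-material LOI:
  silica sand: 61.27 × 0.001900 = 0.1164 pbw
  ATH: 31.82 × 0.3482 = 11.08 pbw
  pearl ash: 35.74 × 0.3170 = 11.33 pbw
  MgCO3: 9.799 × 0.5266 = 5.160 pbw
  albite: 21.27 × 0.01320 = 0.2808 pbw
Total LOI = 27.97 pbw
Glass = batch − LOI = 159.9 − 27.97 = 131.9 pbw

LOI loss = 27.97 pbw; glass = 131.9 pbw; yield = 82.51%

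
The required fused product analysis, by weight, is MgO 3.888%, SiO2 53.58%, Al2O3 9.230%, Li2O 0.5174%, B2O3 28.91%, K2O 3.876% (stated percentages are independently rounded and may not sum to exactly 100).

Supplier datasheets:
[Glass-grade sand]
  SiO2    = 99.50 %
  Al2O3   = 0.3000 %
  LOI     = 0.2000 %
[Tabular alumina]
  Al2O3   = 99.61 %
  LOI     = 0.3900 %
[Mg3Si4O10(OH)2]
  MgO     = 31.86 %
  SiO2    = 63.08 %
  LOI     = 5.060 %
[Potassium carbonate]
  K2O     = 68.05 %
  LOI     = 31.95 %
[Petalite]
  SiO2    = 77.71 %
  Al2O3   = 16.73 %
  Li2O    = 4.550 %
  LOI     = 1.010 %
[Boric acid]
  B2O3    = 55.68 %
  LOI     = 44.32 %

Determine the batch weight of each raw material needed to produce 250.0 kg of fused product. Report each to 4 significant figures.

Batch per 250.0 kg fused product:
  Glass-grade sand: 93.08 kg
  Tabular alumina: 18.11 kg
  Mg3Si4O10(OH)2: 30.51 kg
  Potassium carbonate: 14.24 kg
  Petalite: 28.43 kg
  Boric acid: 129.8 kg
Total batch = 314.2 kg; LOI loss = 64.16 kg; yield = 79.58%

Every computation holds exact precision at every stage — intermediates are displayed (rounded to four significant digits) between the steps; exactly one rounding is applied to each reported number; derived quantities, which include yield, net glass mass, the six compositions, the totals, LOI, are recomputed at exact precision, exactly as shown in question or answer, from the weighed amounts on 250.0 kg of glass.
The oxide mass targets at 250.0 kg fused product:
  MgO: 3.888% × 250.0 = 9.720 kg
  SiO2: 53.58% × 250.0 = 134.0 kg
  Al2O3: 9.230% × 250.0 = 23.08 kg
  Li2O: 0.5174% × 250.0 = 1.293 kg
  B2O3: 28.91% × 250.0 = 72.28 kg
  K2O: 3.876% × 250.0 = 9.690 kg
Sums-versus-targets review per the reported batch figures, on the stated basis (target by target, the sums agree inside rounding margins):
  MgO: 30.51·0.3186 = 9.720 kg (target 9.720 kg)
  SiO2: 93.08·0.9950 + 30.51·0.6308 + 28.43·0.7771 = 134.0 kg (target 134.0 kg)
  Al2O3: 93.08·0.003000 + 18.11·0.9961 + 28.43·0.1673 = 23.07 kg (target 23.08 kg)
  Li2O: 28.43·0.04550 = 1.294 kg (target 1.293 kg)
  B2O3: 129.8·0.5568 = 72.27 kg (target 72.28 kg)
  K2O: 14.24·0.6805 = 9.690 kg (target 9.690 kg)
Auditing the glass mass value: batch Σ − ignition loss = 250.0 kg (per-oxide target masses sum to 250.0 kg; stated basis 250.0 kg — deltas are rounding alone).
Adding the batch up: Σ batch = 314.2 kg; the LOI term Σ batch·LOI equals 64.16 kg; the yield ratio, glass ÷ batch: 79.58%.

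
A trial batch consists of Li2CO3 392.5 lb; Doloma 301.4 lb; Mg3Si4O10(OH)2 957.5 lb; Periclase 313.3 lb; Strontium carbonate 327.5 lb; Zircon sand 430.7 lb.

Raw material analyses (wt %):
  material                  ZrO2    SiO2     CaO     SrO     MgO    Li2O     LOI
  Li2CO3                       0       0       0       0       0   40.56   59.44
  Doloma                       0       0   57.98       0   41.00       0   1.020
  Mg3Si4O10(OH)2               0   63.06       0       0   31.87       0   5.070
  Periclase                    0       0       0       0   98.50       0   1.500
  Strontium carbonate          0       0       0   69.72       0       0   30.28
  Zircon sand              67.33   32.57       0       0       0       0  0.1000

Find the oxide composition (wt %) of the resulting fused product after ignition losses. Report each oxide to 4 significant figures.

The intermediate values are printed, rounded to four significant figures, between the steps; the working math carries full precision from first step to last. Each reported figure is rounded just once. All derived quantities are carried using the weight values at 2334 lb of glass at exact precision (the totals, net glass mass, the six compositions, yield, ignition loss), as given in problem or answer.
Per-oxide mass from batch:
  ZrO2: 430.7·0.6733 = 290.0 lb
  SiO2: 957.5·0.6306 + 430.7·0.3257 = 744.1 lb
  CaO: 301.4·0.5798 = 174.8 lb
  SrO: 327.5·0.6972 = 228.3 lb
  MgO: 301.4·0.4100 + 957.5·0.3187 + 313.3·0.9850 = 737.3 lb
  Li2O: 392.5·0.4056 = 159.2 lb
LOI: 392.5·0.5944 + 301.4·0.01020 + 957.5·0.05070 + 313.3·0.01500 + 327.5·0.3028 + 430.7·0.001000 = 389.2 lb
Glass mass = batch − LOI = 2723 − 389.2 = 2334 lb (consistent with Σ oxide mass)
percent share: oxide ÷ glass, ×100

Glass mass = 2334 lb (batch 2723 − LOI 389.2).
Composition: ZrO2 12.43%, SiO2 31.88%, CaO 7.488%, SrO 9.784%, MgO 31.60%, Li2O 6.822%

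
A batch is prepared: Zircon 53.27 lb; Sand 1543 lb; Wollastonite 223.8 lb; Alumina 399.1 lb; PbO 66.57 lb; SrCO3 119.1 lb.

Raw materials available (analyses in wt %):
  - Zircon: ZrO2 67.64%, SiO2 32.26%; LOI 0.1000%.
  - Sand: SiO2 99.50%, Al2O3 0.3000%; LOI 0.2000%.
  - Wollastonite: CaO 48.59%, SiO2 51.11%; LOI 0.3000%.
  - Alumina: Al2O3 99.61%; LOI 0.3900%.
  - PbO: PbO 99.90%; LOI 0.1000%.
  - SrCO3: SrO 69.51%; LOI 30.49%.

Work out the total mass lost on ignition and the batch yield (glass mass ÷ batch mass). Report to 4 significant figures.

LOI loss = 41.75 lb; glass = 2363 lb; yield = 98.26%

All internal work holds exact precision from first step to last. In-progress results are shown rounded off to 4 significant figures within the worked lines; exactly one rounding goes into every reported value. All derived quantities, including six oxide percentages, yield, net glass mass, totals, LOI, are computed from the weighed amounts per 2363 lb of glass in full precision, precisely as stated by the problem or answer text.
Each material's LOI contribution:
  Zircon: 53.27 × 0.001000 = 0.05327 lb
  Sand: 1543 × 0.002000 = 3.086 lb
  Wollastonite: 223.8 × 0.003000 = 0.6714 lb
  Alumina: 399.1 × 0.003900 = 1.556 lb
  PbO: 66.57 × 0.001000 = 0.06657 lb
  SrCO3: 119.1 × 0.3049 = 36.31 lb
Total LOI = 41.75 lb
Glass = batch − LOI = 2405 − 41.75 = 2363 lb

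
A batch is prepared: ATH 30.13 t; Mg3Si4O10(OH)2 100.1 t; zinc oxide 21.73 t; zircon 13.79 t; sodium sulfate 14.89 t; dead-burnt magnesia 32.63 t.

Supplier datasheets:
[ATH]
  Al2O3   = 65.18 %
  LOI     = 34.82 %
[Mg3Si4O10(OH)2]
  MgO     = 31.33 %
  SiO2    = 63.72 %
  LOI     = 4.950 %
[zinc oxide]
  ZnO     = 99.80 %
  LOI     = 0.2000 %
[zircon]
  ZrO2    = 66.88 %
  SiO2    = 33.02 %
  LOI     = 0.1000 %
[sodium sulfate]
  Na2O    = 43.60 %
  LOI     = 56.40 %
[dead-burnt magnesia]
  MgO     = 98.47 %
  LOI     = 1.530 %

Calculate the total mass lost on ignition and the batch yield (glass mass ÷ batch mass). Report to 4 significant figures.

LOI loss = 24.40 t; glass = 188.9 t; yield = 88.56%

Values along the way appear, rounded to 4 significant figures, at each printed step; every computation carries full precision in all steps — every reported result includes exactly one rounding. All derived quantities (glass mass, the totals, ignition loss, the yield, the six compositions) are rebuilt from the batch weights for 188.9 t of glass in full float precision, as given in problem or answer.
Loss on ignition, line by line:
  ATH: 30.13 × 0.3482 = 10.49 t
  Mg3Si4O10(OH)2: 100.1 × 0.04950 = 4.955 t
  zinc oxide: 21.73 × 0.002000 = 0.04346 t
  zircon: 13.79 × 0.001000 = 0.01379 t
  sodium sulfate: 14.89 × 0.5640 = 8.398 t
  dead-burnt magnesia: 32.63 × 0.01530 = 0.4992 t
Total LOI = 24.40 t
Glass = batch − LOI = 213.3 − 24.40 = 188.9 t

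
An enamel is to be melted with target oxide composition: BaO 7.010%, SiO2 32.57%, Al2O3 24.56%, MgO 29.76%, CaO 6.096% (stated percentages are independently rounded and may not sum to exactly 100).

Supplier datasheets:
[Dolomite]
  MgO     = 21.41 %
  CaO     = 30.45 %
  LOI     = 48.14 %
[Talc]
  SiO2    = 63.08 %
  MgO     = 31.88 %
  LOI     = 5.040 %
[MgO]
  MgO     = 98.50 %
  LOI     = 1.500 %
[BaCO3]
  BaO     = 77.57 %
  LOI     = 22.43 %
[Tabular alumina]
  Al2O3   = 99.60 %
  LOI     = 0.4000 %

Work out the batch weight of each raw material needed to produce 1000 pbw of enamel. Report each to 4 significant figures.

The intermediate values are displayed (rounded to 4 significant digits) across the worked steps — the working math runs at full float precision through the solve. Each reported figure includes exactly one rounding — all derived quantities (LOI, net glass mass, the totals, the five compositions, yield) are computed at exact precision from the weighed amounts at 1000 pbw of glass as given in the question or the answer.
The oxide mass targets at 1000 pbw enamel:
  BaO: 7.010% × 1000 = 70.10 pbw
  SiO2: 32.57% × 1000 = 325.7 pbw
  Al2O3: 24.56% × 1000 = 245.6 pbw
  MgO: 29.76% × 1000 = 297.6 pbw
  CaO: 6.096% × 1000 = 60.96 pbw
Balance tally, oxide-wise, per the reported batch figures, against the basis in use (every target is met by its sum given rounding of the digits):
  BaO: 90.37·0.7757 = 70.10 pbw (target 70.10 pbw)
  SiO2: 516.3·0.6308 = 325.7 pbw (target 325.7 pbw)
  Al2O3: 246.6·0.9960 = 245.6 pbw (target 245.6 pbw)
  MgO: 200.2·0.2141 + 516.3·0.3188 + 91.50·0.9850 = 297.6 pbw (target 297.6 pbw)
  CaO: 200.2·0.3045 = 60.96 pbw (target 60.96 pbw)
Mass balance on the glass: net batch after ignition = 999.9 pbw (summing oxide targets gives 1000 pbw; the stated basis being 1000 pbw — deltas are rounding alone).
Batch total: Σ batch = 1145 pbw; LOI loss = Σ batch·LOI = 145.0 pbw; the yield ratio, glass ÷ batch: 87.33%.

Batch per 1000 pbw enamel:
  Dolomite: 200.2 pbw
  Talc: 516.3 pbw
  MgO: 91.50 pbw
  BaCO3: 90.37 pbw
  Tabular alumina: 246.6 pbw
Total batch = 1145 pbw; LOI loss = 145.0 pbw; yield = 87.33%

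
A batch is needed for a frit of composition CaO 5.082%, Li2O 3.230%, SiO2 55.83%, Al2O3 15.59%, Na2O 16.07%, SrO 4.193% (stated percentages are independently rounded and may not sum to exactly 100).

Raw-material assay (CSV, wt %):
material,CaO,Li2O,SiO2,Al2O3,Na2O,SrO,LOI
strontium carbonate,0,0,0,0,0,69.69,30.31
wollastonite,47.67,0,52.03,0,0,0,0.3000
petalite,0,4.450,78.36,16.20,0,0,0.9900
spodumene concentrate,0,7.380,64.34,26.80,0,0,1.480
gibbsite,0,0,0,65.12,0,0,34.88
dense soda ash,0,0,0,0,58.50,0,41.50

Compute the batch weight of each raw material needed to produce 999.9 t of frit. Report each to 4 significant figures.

Batch per 999.9 t frit:
  strontium carbonate: 60.16 t
  wollastonite: 106.6 t
  petalite: 559.1 t
  spodumene concentrate: 100.5 t
  gibbsite: 58.93 t
  dense soda ash: 274.7 t
Total batch = 1160 t; LOI loss = 160.1 t; yield = 86.20%

The intermediate values are shown rounded off to 4 significant figures in the printout; the working math runs at full precision from start to finish — a single rounding completes every reported result; all derived quantities (the yield, ignition loss, net glass mass, the totals, six oxide percentages) are computed from the weighed amounts at 999.9 t of glass at full precision, as they appear in the question or the answer.
Target masses of each oxide per 999.9 t frit:
  CaO: 5.082% × 999.9 = 50.81 t
  Li2O: 3.230% × 999.9 = 32.30 t
  SiO2: 55.83% × 999.9 = 558.2 t
  Al2O3: 15.59% × 999.9 = 155.9 t
  Na2O: 16.07% × 999.9 = 160.7 t
  SrO: 4.193% × 999.9 = 41.93 t
Balance tally, oxide-wise, on the weights just shown, on the stated basis (every target is met by its sum exact up to rounding of places):
  CaO: 106.6·0.4767 = 50.82 t (target 50.81 t)
  Li2O: 559.1·0.04450 + 100.5·0.07380 = 32.30 t (target 32.30 t)
  SiO2: 106.6·0.5203 + 559.1·0.7836 + 100.5·0.6434 = 558.2 t (target 558.2 t)
  Al2O3: 559.1·0.1620 + 100.5·0.2680 + 58.93·0.6512 = 155.9 t (target 155.9 t)
  Na2O: 274.7·0.5850 = 160.7 t (target 160.7 t)
  SrO: 60.16·0.6969 = 41.93 t (target 41.93 t)
Auditing the glass mass value: the batch minus its LOI: 999.9 t (oxide target masses add up to 999.9 t; basis as stated: 999.9 t — deltas are rounding alone).
Batch total: Σ batch = 1160 t; ignition loss, Σ(batch × LOI) = 160.1 t; as yield: glass ÷ batch → 86.20%.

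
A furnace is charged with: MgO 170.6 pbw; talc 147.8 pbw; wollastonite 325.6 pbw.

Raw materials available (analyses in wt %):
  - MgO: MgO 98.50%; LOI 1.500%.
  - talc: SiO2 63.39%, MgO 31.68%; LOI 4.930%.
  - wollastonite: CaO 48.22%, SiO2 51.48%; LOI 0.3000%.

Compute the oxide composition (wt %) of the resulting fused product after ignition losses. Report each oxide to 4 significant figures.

Glass mass = 633.2 pbw (batch 644.0 − LOI 10.82).
Composition: CaO 24.80%, SiO2 41.27%, MgO 33.93%

Intermediates are displayed, rounded to four significant digits, in the working — full float precision is held through every step. Each reported number includes exactly one rounding — the derived quantities are computed starting from the weights on 633.2 pbw of glass in exact precision (the three compositions, the yield, the totals, net glass mass, LOI) exactly as printed in either problem or answer.
What the batch supplies per oxide:
  CaO: 325.6·0.4822 = 157.0 pbw
  SiO2: 147.8·0.6339 + 325.6·0.5148 = 261.3 pbw
  MgO: 170.6·0.9850 + 147.8·0.3168 = 214.9 pbw
LOI: 170.6·0.01500 + 147.8·0.04930 + 325.6·0.003000 = 10.82 pbw
The glass mass, total less LOI, = 644.0 − 10.82 = 633.2 pbw (matching Σ of the oxides)
each wt % is 100 × oxide ÷ glass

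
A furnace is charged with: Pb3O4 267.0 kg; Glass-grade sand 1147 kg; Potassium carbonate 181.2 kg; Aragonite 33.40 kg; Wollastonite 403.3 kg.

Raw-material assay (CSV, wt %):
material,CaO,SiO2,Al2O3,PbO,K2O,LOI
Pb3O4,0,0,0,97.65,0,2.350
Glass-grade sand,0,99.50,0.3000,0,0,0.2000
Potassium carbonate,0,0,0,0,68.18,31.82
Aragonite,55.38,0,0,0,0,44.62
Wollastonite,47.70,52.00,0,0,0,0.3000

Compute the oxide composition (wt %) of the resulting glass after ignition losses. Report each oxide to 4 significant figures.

Full float precision is maintained end to end — in-progress results are printed, rounded to four significant figures, as written. Each reported result sees exactly one rounding — the derived quantities (the five compositions, net glass mass, totals, yield, ignition loss) are carried starting from the weights on 1950 kg of glass in exact precision exactly as printed in either problem or answer.
Delivered oxide masses:
  CaO: 33.40·0.5538 + 403.3·0.4770 = 210.9 kg
  SiO2: 1147·0.9950 + 403.3·0.5200 = 1351 kg
  Al2O3: 1147·0.003000 = 3.441 kg
  PbO: 267.0·0.9765 = 260.7 kg
  K2O: 181.2·0.6818 = 123.5 kg
LOI: 267.0·0.02350 + 1147·0.002000 + 181.2·0.3182 + 33.40·0.4462 + 403.3·0.003000 = 82.34 kg
The glass mass, total less LOI, = 2032 − 82.34 = 1950 kg (= the summed oxide contributions)
each oxide over glass, ×100, is wt %

Glass mass = 1950 kg (batch 2032 − LOI 82.34).
Composition: CaO 10.82%, SiO2 69.30%, Al2O3 0.1765%, PbO 13.37%, K2O 6.337%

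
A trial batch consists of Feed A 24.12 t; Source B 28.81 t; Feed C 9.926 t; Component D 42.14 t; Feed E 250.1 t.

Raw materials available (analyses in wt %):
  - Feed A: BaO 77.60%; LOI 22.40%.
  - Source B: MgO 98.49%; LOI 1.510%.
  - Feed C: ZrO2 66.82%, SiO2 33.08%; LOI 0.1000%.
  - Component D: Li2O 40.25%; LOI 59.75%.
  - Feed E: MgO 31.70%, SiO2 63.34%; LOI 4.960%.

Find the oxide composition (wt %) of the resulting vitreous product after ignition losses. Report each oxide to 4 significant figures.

Each numeric step keeps full float precision through every step. Values along the way are shown, rounded to 4 significant figures, between the steps — exactly one rounding goes into every reported result — derived quantities, which include glass mass, totals, five oxide percentages, LOI, yield, are re-derived at full precision, exactly as shown in the problem or answer text, starting from the weights at 311.7 t of glass.
What the batch supplies per oxide:
  ZrO2: 9.926·0.6682 = 6.633 t
  Li2O: 42.14·0.4025 = 16.96 t
  MgO: 28.81·0.9849 + 250.1·0.3170 = 107.7 t
  SiO2: 9.926·0.3308 + 250.1·0.6334 = 161.7 t
  BaO: 24.12·0.7760 = 18.72 t
LOI: 24.12·0.2240 + 28.81·0.01510 + 9.926·0.001000 + 42.14·0.5975 + 250.1·0.04960 = 43.43 t
Glass mass = batch − LOI = 355.1 − 43.43 = 311.7 t (matching Σ of the oxides)
percent share: oxide ÷ glass, ×100

Glass mass = 311.7 t (batch 355.1 − LOI 43.43).
Composition: ZrO2 2.128%, Li2O 5.442%, MgO 34.54%, SiO2 51.88%, BaO 6.006%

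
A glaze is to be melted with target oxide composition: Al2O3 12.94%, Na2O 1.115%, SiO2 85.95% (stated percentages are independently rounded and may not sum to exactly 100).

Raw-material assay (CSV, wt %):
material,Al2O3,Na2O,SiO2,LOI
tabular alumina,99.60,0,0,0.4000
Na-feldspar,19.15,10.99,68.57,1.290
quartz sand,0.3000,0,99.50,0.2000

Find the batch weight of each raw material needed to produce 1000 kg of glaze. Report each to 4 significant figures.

Batch per 1000 kg glaze:
  tabular alumina: 108.0 kg
  Na-feldspar: 101.5 kg
  quartz sand: 793.9 kg
Total batch = 1003 kg; LOI loss = 3.329 kg; yield = 99.67%

Working values appear, with 4-significant-figure rounding, alongside each step; each numeric step carries exact precision throughout — a single rounding produces each reported value. All derived quantities, which include the three compositions, yield, ignition loss, glass mass, totals, are rebuilt in full float precision, as written in the problem or the answer, starting from the weights per 1000 kg of glass.
Oxide mass targets, per 1000 kg glaze:
  Al2O3: 12.94% × 1000 = 129.4 kg
  Na2O: 1.115% × 1000 = 11.15 kg
  SiO2: 85.95% × 1000 = 859.5 kg
Checking each oxide sum applying the batch weights above, relative to the basis at hand (target by target, the sums agree net of answer rounding effects):
  Al2O3: 108.0·0.9960 + 101.5·0.1915 + 793.9·0.003000 = 129.4 kg (target 129.4 kg)
  Na2O: 101.5·0.1099 = 11.15 kg (target 11.15 kg)
  SiO2: 101.5·0.6857 + 793.9·0.9950 = 859.5 kg (target 859.5 kg)
Consistency of the glass mass: the batch minus its LOI: 1000 kg (per-oxide target masses sum to 1000 kg; the stated basis being 1000 kg — a pure rounding effect).
Batch total: Σ batch = 1003 kg; loss to ignition Σ batch·LOI = 3.329 kg; glass ÷ batch gives a yield of 99.67%.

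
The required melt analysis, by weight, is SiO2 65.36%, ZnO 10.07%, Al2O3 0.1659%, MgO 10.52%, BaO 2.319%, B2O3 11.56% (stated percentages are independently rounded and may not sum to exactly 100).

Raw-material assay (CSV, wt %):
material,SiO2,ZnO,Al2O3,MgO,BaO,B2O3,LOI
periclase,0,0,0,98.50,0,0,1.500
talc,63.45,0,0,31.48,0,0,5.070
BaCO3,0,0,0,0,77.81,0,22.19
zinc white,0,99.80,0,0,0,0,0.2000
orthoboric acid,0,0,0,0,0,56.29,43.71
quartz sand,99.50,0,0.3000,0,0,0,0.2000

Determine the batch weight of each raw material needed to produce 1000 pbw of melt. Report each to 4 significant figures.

Batch per 1000 pbw melt:
  periclase: 54.74 pbw
  talc: 162.9 pbw
  BaCO3: 29.80 pbw
  zinc white: 100.9 pbw
  orthoboric acid: 205.4 pbw
  quartz sand: 553.0 pbw
Total batch = 1107 pbw; LOI loss = 106.8 pbw; yield = 90.35%

The working math maintains full precision from start to finish. Intermediates are displayed rounded to 4 significant digits within the worked lines. Every reported number sees exactly one rounding; the derived quantities (net glass mass, totals, ignition loss, yield, the six compositions) are rebuilt in full float precision starting from the weights for 1000 pbw of glass exactly as shown in the question or the answer.
The oxide mass targets at 1000 pbw melt:
  SiO2: 65.36% × 1000 = 653.6 pbw
  ZnO: 10.07% × 1000 = 100.7 pbw
  Al2O3: 0.1659% × 1000 = 1.659 pbw
  MgO: 10.52% × 1000 = 105.2 pbw
  BaO: 2.319% × 1000 = 23.19 pbw
  B2O3: 11.56% × 1000 = 115.6 pbw
Verifying the oxide balance per the reported batch figures, versus the basis set out (delivered sums recover each target exact up to rounding of places):
  SiO2: 162.9·0.6345 + 553.0·0.9950 = 653.6 pbw (target 653.6 pbw)
  ZnO: 100.9·0.9980 = 100.7 pbw (target 100.7 pbw)
  Al2O3: 553.0·0.003000 = 1.659 pbw (target 1.659 pbw)
  MgO: 54.74·0.9850 + 162.9·0.3148 = 105.2 pbw (target 105.2 pbw)
  BaO: 29.80·0.7781 = 23.19 pbw (target 23.19 pbw)
  B2O3: 205.4·0.5629 = 115.6 pbw (target 115.6 pbw)
Auditing the glass mass value: batch Σ − ignition loss = 1000 pbw (the Σ of target masses is 999.9 pbw; against the stated basis, 1000 pbw — any gap is answer rounding).
Summing the batch: Σ batch = 1107 pbw; LOI loss = Σ batch·LOI = 106.8 pbw; yield, glass over the total, = 90.35%.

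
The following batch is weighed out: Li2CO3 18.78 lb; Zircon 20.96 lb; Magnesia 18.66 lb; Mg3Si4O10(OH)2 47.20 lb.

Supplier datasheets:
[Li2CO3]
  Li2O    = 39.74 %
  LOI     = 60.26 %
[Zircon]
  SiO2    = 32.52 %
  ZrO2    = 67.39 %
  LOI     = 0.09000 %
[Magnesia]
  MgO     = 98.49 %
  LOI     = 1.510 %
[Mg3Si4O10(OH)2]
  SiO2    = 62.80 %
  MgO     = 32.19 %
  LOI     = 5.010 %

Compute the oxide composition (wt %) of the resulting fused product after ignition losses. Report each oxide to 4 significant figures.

Glass mass = 91.62 lb (batch 105.6 − LOI 13.98).
Composition: SiO2 39.79%, ZrO2 15.42%, MgO 36.64%, Li2O 8.146%

All arithmetic maintains exact precision throughout — intermediates appear rounded off to 4 significant digits alongside each step. Each reported result takes a single rounding; derived quantities are rebuilt in full float precision (four oxide percentages, net glass mass, yield, totals, ignition loss) starting from the weights on 91.62 lb of glass as they appear in the problem or answer text.
What the batch supplies per oxide:
  SiO2: 20.96·0.3252 + 47.20·0.6280 = 36.46 lb
  ZrO2: 20.96·0.6739 = 14.12 lb
  MgO: 18.66·0.9849 + 47.20·0.3219 = 33.57 lb
  Li2O: 18.78·0.3974 = 7.463 lb
LOI: 18.78·0.6026 + 20.96·9.000e-04 + 18.66·0.01510 + 47.20·0.05010 = 13.98 lb
Resulting glass, batch − LOI: 105.6 − 13.98 = 91.62 lb (= the summed oxide contributions)
percent share: oxide ÷ glass, ×100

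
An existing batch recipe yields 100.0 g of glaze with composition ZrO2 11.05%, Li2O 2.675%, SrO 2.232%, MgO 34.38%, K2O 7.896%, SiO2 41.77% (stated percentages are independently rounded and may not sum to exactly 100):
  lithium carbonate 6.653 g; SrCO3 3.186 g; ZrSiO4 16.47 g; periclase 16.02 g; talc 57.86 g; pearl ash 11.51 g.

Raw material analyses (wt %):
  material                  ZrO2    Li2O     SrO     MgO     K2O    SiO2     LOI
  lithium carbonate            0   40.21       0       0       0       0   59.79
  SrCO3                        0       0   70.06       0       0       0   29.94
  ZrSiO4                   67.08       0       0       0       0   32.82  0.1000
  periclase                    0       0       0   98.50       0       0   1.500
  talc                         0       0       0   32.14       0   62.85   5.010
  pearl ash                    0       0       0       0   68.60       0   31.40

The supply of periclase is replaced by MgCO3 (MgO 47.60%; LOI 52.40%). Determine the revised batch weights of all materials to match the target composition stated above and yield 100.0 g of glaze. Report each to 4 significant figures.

Mid-chain values are displayed (rounded to 4 significant digits) in the printout. The whole derivation carries exact precision at every stage; each reported result is rounded exactly once; all derived quantities (the totals, net glass mass, the yield, the six compositions, ignition loss) are computed from the batch weights at 100.0 g of glass at full float precision exactly as printed in problem or answer.
Target masses of each oxide per 100.0 g glaze:
  ZrO2: 11.05% × 100.0 = 11.05 g
  Li2O: 2.675% × 100.0 = 2.675 g
  SrO: 2.232% × 100.0 = 2.232 g
  MgO: 34.38% × 100.0 = 34.38 g
  K2O: 7.896% × 100.0 = 7.896 g
  SiO2: 41.77% × 100.0 = 41.77 g
A balance pass over the oxides, using the reported weights, relative to the basis at hand (sums match the target masses given rounding of the digits):
  ZrO2: 16.47·0.6708 = 11.05 g (target 11.05 g)
  Li2O: 6.653·0.4021 = 2.675 g (target 2.675 g)
  SrO: 3.186·0.7006 = 2.232 g (target 2.232 g)
  MgO: 33.16·0.4760 + 57.86·0.3214 = 34.38 g (target 34.38 g)
  K2O: 11.51·0.6860 = 7.896 g (target 7.896 g)
  SiO2: 16.47·0.3282 + 57.86·0.6285 = 41.77 g (target 41.77 g)
The glass-mass cross-check: net batch after ignition = 100.0 g (summing oxide targets gives 100.0 g; versus the stated basis of 100.0 g — rounding explains the deltas).
Batch total: Σ batch = 128.8 g; ignition loss, Σ(batch × LOI) = 28.84 g; yield, glass over the total, = 77.62%.

Revised batch per 100.0 g glaze:
  lithium carbonate: 6.653 g
  SrCO3: 3.186 g
  ZrSiO4: 16.47 g
  MgCO3: 33.16 g
  talc: 57.86 g
  pearl ash: 11.51 g
Total batch = 128.8 g; LOI loss = 28.84 g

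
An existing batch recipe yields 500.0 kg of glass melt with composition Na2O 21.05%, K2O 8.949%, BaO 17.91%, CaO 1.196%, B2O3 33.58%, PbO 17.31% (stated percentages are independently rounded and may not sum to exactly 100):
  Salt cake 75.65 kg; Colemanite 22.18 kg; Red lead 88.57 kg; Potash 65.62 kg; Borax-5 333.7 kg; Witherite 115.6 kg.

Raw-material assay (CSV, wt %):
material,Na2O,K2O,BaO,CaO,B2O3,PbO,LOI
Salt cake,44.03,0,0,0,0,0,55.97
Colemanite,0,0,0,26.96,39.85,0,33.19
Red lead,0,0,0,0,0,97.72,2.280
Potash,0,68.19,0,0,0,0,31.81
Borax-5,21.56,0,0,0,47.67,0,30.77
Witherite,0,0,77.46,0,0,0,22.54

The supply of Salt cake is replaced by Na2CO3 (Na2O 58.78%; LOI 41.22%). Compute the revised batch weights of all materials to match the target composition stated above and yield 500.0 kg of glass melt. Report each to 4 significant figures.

Revised batch per 500.0 kg glass melt:
  Na2CO3: 56.67 kg
  Colemanite: 22.18 kg
  Red lead: 88.57 kg
  Potash: 65.62 kg
  Borax-5: 333.7 kg
  Witherite: 115.6 kg
Total batch = 682.3 kg; LOI loss = 182.3 kg

The working math keeps exact precision throughout — the intermediate values are displayed (rounded to 4 significant figures) in the working. A single rounding finalizes every reported result — all derived quantities (totals, yield, net glass mass, LOI, the six compositions) are carried starting from the weights on 500.0 kg of glass at full float precision precisely as stated by the question or the answer.
Per-oxide target masses for 500.0 kg glass melt:
  Na2O: 21.05% × 500.0 = 105.2 kg
  K2O: 8.949% × 500.0 = 44.74 kg
  BaO: 17.91% × 500.0 = 89.55 kg
  CaO: 1.196% × 500.0 = 5.980 kg
  B2O3: 33.58% × 500.0 = 167.9 kg
  PbO: 17.31% × 500.0 = 86.55 kg
A balance pass over the oxides, on the weights just shown, relative to the basis at hand (sums match the target masses exact up to rounding of places):
  Na2O: 56.67·0.5878 + 333.7·0.2156 = 105.3 kg (target 105.2 kg)
  K2O: 65.62·0.6819 = 44.75 kg (target 44.74 kg)
  BaO: 115.6·0.7746 = 89.54 kg (target 89.55 kg)
  CaO: 22.18·0.2696 = 5.980 kg (target 5.980 kg)
  B2O3: 22.18·0.3985 + 333.7·0.4767 = 167.9 kg (target 167.9 kg)
  PbO: 88.57·0.9772 = 86.55 kg (target 86.55 kg)
Glass-mass sanity pass: Σ batch − LOI loss = 500.0 kg (oxide target masses add up to 500.0 kg; stated basis 500.0 kg — deltas are rounding alone).
Whole-batch sum: Σ batch = 682.3 kg; the LOI term Σ batch·LOI equals 182.3 kg; yield, glass over the total, = 73.28%.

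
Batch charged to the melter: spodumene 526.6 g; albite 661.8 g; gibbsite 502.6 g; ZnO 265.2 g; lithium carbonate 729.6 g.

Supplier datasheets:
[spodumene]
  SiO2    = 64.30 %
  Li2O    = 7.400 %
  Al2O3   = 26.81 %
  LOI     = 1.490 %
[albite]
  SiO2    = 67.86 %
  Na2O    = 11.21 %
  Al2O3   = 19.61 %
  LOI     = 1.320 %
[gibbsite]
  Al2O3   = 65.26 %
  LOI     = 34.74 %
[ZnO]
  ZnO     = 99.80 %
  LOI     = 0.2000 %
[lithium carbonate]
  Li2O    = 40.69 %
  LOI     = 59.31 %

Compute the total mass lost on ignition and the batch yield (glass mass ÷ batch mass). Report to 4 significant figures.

Values along the way are shown rounded to 4 significant figures in the working; the whole derivation carries full precision end to end; every reported result is rounded once only; all derived quantities, which include totals, LOI, the yield, five oxide percentages, glass mass, are rebuilt at exact precision, as set out in either problem or answer, starting from the weights for 2061 g of glass.
Per-material ignition loss:
  spodumene: 526.6 × 0.01490 = 7.846 g
  albite: 661.8 × 0.01320 = 8.736 g
  gibbsite: 502.6 × 0.3474 = 174.6 g
  ZnO: 265.2 × 0.002000 = 0.5304 g
  lithium carbonate: 729.6 × 0.5931 = 432.7 g
Total LOI = 624.4 g
Glass = batch − LOI = 2686 − 624.4 = 2061 g

LOI loss = 624.4 g; glass = 2061 g; yield = 76.75%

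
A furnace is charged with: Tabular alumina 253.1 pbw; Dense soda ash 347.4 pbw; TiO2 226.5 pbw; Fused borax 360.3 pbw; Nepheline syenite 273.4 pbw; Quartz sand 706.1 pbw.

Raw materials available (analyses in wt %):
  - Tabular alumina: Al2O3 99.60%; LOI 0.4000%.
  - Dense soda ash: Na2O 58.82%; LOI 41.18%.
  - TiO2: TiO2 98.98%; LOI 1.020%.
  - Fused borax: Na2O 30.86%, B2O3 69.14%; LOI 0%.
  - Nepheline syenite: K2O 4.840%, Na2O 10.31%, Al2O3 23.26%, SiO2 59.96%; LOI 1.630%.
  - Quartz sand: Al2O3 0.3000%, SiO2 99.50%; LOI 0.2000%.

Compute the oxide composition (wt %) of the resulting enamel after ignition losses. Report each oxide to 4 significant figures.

Full precision is maintained at all times. Values along the way appear rounded to four significant figures alongside each step; each reported number sees exactly one rounding. All derived quantities, which include the totals, the six compositions, net glass mass, yield, LOI, are carried in exact precision, exactly as shown in the question or the answer, from the weighed amounts for 2015 pbw of glass.
Mass of each oxide from the mix:
  K2O: 273.4·0.04840 = 13.23 pbw
  Na2O: 347.4·0.5882 + 360.3·0.3086 + 273.4·0.1031 = 343.7 pbw
  Al2O3: 253.1·0.9960 + 273.4·0.2326 + 706.1·0.003000 = 317.8 pbw
  B2O3: 360.3·0.6914 = 249.1 pbw
  SiO2: 273.4·0.5996 + 706.1·0.9950 = 866.5 pbw
  TiO2: 226.5·0.9898 = 224.2 pbw
LOI: 253.1·0.004000 + 347.4·0.4118 + 226.5·0.01020 + 273.4·0.01630 + 706.1·0.002000 = 152.3 pbw
Glass mass = batch − LOI = 2167 − 152.3 = 2015 pbw (the oxide masses sum to this)
percent share: oxide ÷ glass, ×100

Glass mass = 2015 pbw (batch 2167 − LOI 152.3).
Composition: K2O 0.6568%, Na2O 17.06%, Al2O3 15.78%, B2O3 12.37%, SiO2 43.01%, TiO2 11.13%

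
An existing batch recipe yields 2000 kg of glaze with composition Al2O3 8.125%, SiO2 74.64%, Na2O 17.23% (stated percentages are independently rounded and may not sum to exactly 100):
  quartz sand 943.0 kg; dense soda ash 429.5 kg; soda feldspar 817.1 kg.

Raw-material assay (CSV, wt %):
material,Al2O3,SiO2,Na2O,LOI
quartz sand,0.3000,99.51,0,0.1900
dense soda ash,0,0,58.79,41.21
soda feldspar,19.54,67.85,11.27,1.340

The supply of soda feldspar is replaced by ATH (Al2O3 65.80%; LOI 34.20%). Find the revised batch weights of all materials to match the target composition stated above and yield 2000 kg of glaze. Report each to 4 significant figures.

Every computation holds full float precision from start to finish. Mid-chain values are printed, with 4-significant-digit rounding, across the worked steps. Every reported number is rounded only once; the derived quantities, which include glass mass, the totals, three oxide percentages, LOI, yield, are recomputed in exact precision, exactly as printed in either problem or answer, using the weight values for 2000 kg of glass.
Target masses of each oxide per 2000 kg glaze:
  Al2O3: 8.125% × 2000 = 162.5 kg
  SiO2: 74.64% × 2000 = 1493 kg
  Na2O: 17.23% × 2000 = 344.6 kg
Per-oxide balance check working from each reported weight, versus the basis set out (delivered sums recover each target inside rounding margins):
  Al2O3: 1500·0.003000 + 240.1·0.6580 = 162.5 kg (target 162.5 kg)
  SiO2: 1500·0.9951 = 1493 kg (target 1493 kg)
  Na2O: 586.2·0.5879 = 344.6 kg (target 344.6 kg)
Glass-mass sanity pass: net batch after ignition = 2000 kg (per-oxide target masses sum to 2000 kg; the stated basis being 2000 kg — a pure rounding effect).
Total batch = Σ batch = 2326 kg; ignition loss, Σ(batch × LOI) = 326.5 kg; as yield: glass ÷ batch → 85.96%.

Revised batch per 2000 kg glaze:
  quartz sand: 1500 kg
  dense soda ash: 586.2 kg
  ATH: 240.1 kg
Total batch = 2326 kg; LOI loss = 326.5 kg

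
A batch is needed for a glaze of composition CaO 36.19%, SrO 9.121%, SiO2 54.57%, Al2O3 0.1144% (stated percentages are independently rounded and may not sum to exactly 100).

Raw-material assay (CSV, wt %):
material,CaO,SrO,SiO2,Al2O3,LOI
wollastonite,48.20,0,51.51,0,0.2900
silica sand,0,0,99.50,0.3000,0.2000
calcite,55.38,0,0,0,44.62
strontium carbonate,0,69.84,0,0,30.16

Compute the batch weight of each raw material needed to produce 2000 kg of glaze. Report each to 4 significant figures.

Batch per 2000 kg glaze:
  wollastonite: 645.6 kg
  silica sand: 762.7 kg
  calcite: 745.1 kg
  strontium carbonate: 261.2 kg
Total batch = 2415 kg; LOI loss = 414.6 kg; yield = 82.83%

Each numeric step runs at full precision at all times — the intermediate values appear rounded to four significant digits between the steps. Each reported result carries a single rounding — the derived quantities, including yield, four oxide percentages, ignition loss, net glass mass, totals, are carried from the batch weights on 2000 kg of glass at full precision as quoted within problem or answer.
Oxide-by-oxide targets in 2000 kg glaze:
  CaO: 36.19% × 2000 = 723.8 kg
  SrO: 9.121% × 2000 = 182.4 kg
  SiO2: 54.57% × 2000 = 1091 kg
  Al2O3: 0.1144% × 2000 = 2.288 kg
A balance pass over the oxides, per the reported batch figures, on the stated basis (target by target, the sums agree exact up to rounding of places):
  CaO: 645.6·0.4820 + 745.1·0.5538 = 723.8 kg (target 723.8 kg)
  SrO: 261.2·0.6984 = 182.4 kg (target 182.4 kg)
  SiO2: 645.6·0.5151 + 762.7·0.9950 = 1091 kg (target 1091 kg)
  Al2O3: 762.7·0.003000 = 2.288 kg (target 2.288 kg)
Glass-mass closure: total charge less LOI = 2000 kg (summing oxide targets gives 2000 kg; basis as stated: 2000 kg — rounding explains the deltas).
Total batch = Σ batch = 2415 kg; LOI removed, Σ of batch·LOI: 414.6 kg; yield: glass divided by total = 82.83%.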